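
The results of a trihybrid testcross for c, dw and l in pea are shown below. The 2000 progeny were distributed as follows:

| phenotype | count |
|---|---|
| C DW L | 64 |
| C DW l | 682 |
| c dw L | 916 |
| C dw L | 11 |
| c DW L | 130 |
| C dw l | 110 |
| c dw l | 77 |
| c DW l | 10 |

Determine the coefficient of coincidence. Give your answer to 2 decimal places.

The two most frequent reciprocal classes, C DW l and c dw L, are the parental types, so the F1 was C DW l / c dw L.
The two rarest classes, c DW l and C dw L, are the double crossovers. Comparing them with the parentals, only the c allele has switched, so c is the middle locus and the order is l – c – dw.
l–c: (141 + 21)/2000 = 0.0810; c–dw: (240 + 21)/2000 = 0.1305.
Expected DCO frequency = 0.0810 × 0.1305 ≈ 0.01057; observed = 21/2000 ≈ 0.01050.
Coefficient of coincidence = 0.01050/0.01057 ≈ 0.99.

0.99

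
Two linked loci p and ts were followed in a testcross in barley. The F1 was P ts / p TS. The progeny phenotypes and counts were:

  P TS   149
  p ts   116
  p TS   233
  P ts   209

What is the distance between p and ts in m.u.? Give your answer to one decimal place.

37.5 m.u.

The recombinant classes are P TS and p ts: 149 + 116 = 265.
Recombination frequency = 265/707 = 0.3748 ≈ 37.5%, i.e. 37.5 m.u.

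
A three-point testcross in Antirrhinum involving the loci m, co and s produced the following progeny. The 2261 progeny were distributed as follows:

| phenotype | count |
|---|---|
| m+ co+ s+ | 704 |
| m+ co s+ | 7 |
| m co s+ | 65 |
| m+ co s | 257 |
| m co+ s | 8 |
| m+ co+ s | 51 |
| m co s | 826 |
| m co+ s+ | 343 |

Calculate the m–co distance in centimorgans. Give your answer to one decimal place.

The two most frequent reciprocal classes, m co s and m+ co+ s+, are the parental types, so the F1 was m co s / m+ co+ s+.
The two rarest classes, m co+ s and m+ co s+, are the double crossovers. Comparing them with the parentals, only the co allele has switched, so co is the middle locus and the order is m – co – s.
Crossovers in the m–co interval produce the single-crossover classes m+ co s and m co+ s+ (257 + 343 = 600) plus the double crossovers (15).
RF(m–co) = (600 + 15) / 2261 = 615/2261 = 0.2720 → 27.2 centimorgans.

27.2 centimorgans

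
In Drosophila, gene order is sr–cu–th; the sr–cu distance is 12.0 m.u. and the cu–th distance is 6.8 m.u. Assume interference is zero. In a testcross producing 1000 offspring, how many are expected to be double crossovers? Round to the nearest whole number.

8

Map distances give recombination frequencies of 0.120 and 0.068 for the two intervals.
With no interference, expected double-crossover frequency = 0.120 × 0.068 = 0.00816.
Expected number = 0.00816 × 1000 = 8.16 ≈ 8.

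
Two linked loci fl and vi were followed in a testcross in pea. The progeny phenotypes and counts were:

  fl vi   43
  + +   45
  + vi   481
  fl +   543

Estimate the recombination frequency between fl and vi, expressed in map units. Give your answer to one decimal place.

7.9 map units

The two most frequent classes, + vi (481) and fl + (543), are the parental types, so the F1 was + vi / fl +.
The recombinant classes are + + and fl vi: 45 + 43 = 88.
Recombination frequency = 88/1112 = 0.0791 ≈ 7.9%, i.e. 7.9 map units.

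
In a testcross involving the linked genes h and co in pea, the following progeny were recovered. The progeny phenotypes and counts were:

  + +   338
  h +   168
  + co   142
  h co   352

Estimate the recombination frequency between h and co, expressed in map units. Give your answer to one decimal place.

31.0 map units

The two most frequent classes, + + (338) and h co (352), are the parental types, so the F1 was + + / h co.
The recombinant classes are + co and h +: 142 + 168 = 310.
Recombination frequency = 310/1000 = 0.3100 ≈ 31.0%, i.e. 31.0 map units.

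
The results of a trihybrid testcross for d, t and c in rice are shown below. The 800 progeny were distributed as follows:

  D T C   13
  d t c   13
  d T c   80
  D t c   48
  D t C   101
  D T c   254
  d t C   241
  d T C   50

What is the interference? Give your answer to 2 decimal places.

0.19

The two most frequent reciprocal classes, d t C and D T c, are the parental types, so the F1 was d t C / D T c.
The two rarest classes, d t c and D T C, are the double crossovers. Comparing them with the parentals, only the c allele has switched, so c is the middle locus and the order is t – c – d.
t–c: (98 + 26)/800 = 0.1550; c–d: (181 + 26)/800 = 0.2587.
Expected DCO frequency = 0.1550 × 0.2587 ≈ 0.04010; observed = 26/800 ≈ 0.03250.
Coefficient of coincidence = 0.03250/0.04010 ≈ 0.81; interference = 1 − 0.81 = 0.19.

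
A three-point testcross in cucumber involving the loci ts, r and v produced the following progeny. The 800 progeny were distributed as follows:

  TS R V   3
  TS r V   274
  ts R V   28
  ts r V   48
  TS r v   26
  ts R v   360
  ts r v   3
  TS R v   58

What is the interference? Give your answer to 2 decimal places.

The two most frequent reciprocal classes, TS r V and ts R v, are the parental types, so the F1 was TS r V / ts R v.
The two rarest classes, TS R V and ts r v, are the double crossovers. Comparing them with the parentals, only the r allele has switched, so r is the middle locus and the order is v – r – ts.
v–r: (54 + 6)/800 = 0.0750; r–ts: (106 + 6)/800 = 0.1400.
Expected DCO frequency = 0.0750 × 0.1400 ≈ 0.01050; observed = 6/800 ≈ 0.00750.
Coefficient of coincidence = 0.00750/0.01050 ≈ 0.71; interference = 1 − 0.71 = 0.29.

0.29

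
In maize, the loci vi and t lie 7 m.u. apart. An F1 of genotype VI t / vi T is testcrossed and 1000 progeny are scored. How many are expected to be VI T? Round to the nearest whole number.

35

A map distance of 7 m.u. corresponds to a recombination frequency of 0.070.
The F1 is VI t / vi T, so VI T is a recombinant gamete class with expected frequency r/2 = 0.070/2 = 0.0350.
Expected number = 0.0350 × 1000 = 35.00 ≈ 35.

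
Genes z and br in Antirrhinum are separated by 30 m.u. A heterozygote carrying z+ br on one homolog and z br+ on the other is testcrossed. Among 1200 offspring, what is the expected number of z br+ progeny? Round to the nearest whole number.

A map distance of 30 m.u. corresponds to a recombination frequency of 0.300.
The F1 is z+ br / z br+, so z br+ is a parental gamete class with expected frequency (1 − r)/2 = 0.700/2 = 0.3500.
Expected number = 0.3500 × 1200 = 420.00 ≈ 420.

420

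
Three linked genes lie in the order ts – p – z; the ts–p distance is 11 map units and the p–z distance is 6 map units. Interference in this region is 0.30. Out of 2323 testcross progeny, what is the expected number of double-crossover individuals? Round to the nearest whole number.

11

Map distances give recombination frequencies of 0.110 and 0.060 for the two intervals.
With interference 0.30 (so coincidence = 0.70), expected double-crossover frequency = 0.110 × 0.060 × 0.70 = 0.00462.
Expected number = 0.00462 × 2323 = 10.73 ≈ 11.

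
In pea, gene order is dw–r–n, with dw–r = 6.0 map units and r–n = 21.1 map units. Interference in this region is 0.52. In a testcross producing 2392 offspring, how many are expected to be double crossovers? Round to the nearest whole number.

15

Map distances give recombination frequencies of 0.060 and 0.211 for the two intervals.
With interference 0.52 (so coincidence = 0.48), expected double-crossover frequency = 0.060 × 0.211 × 0.48 = 0.00608.
Expected number = 0.00608 × 2392 = 14.54 ≈ 15.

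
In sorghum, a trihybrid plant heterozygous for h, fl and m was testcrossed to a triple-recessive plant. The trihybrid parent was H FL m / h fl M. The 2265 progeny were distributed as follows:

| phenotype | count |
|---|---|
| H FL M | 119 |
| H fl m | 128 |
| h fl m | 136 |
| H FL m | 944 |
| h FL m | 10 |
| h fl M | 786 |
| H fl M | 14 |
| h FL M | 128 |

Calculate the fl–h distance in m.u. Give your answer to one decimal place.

The two rarest classes, h FL m and H fl M, are the double crossovers. Comparing them with the parentals, only the h allele has switched, so h is the middle locus and the order is m – h – fl.
Crossovers in the h–fl interval produce the single-crossover classes H fl m and h FL M (128 + 128 = 256) plus the double crossovers (24).
RF(h–fl) = (256 + 24) / 2265 = 280/2265 = 0.1236 → 12.4 m.u.

12.4 m.u.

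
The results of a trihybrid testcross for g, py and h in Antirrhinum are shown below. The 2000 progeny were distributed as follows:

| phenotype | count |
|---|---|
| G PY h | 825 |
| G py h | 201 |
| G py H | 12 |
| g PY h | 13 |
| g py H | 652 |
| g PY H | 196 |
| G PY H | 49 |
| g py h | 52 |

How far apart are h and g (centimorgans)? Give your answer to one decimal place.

The two most frequent reciprocal classes, G PY h and g py H, are the parental types, so the F1 was G PY h / g py H.
The two rarest classes, g PY h and G py H, are the double crossovers. Comparing them with the parentals, only the g allele has switched, so g is the middle locus and the order is h – g – py.
Crossovers in the h–g interval produce the single-crossover classes G PY H and g py h (49 + 52 = 101) plus the double crossovers (25).
RF(h–g) = (101 + 25) / 2000 = 126/2000 = 0.0630 → 6.3 centimorgans.

6.3 centimorgans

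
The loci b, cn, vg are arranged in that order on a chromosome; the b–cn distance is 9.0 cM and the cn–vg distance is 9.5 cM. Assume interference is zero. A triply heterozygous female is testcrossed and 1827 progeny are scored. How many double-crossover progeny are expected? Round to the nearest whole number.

16

Map distances give recombination frequencies of 0.090 and 0.095 for the two intervals.
With no interference, expected double-crossover frequency = 0.090 × 0.095 = 0.00855.
Expected number = 0.00855 × 1827 = 15.62 ≈ 16.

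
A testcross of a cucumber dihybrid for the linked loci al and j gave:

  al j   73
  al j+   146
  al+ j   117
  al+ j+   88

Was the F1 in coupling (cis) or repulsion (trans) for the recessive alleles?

The two most frequent classes are al+ j (117) and al j+ (146); these are the parental (non-recombinant) types.
So the F1 carried al+ j on one chromosome and al j+ on the other — the recessive alleles are on opposite chromosomes (trans / repulsion).

trans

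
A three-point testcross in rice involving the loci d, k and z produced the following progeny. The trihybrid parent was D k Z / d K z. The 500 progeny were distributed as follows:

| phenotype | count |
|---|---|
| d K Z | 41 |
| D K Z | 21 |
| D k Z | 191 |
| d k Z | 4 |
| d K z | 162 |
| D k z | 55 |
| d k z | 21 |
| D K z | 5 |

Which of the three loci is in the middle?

The two rarest classes, d k Z and D K z, are the double crossovers. Comparing them with the parentals, only the d allele has switched, so d is the middle locus and the order is k – d – z.

d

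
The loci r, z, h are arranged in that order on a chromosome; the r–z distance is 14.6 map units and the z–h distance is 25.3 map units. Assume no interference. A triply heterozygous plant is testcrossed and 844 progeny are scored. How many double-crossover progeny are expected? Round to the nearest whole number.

Map distances give recombination frequencies of 0.146 and 0.253 for the two intervals.
With no interference, expected double-crossover frequency = 0.146 × 0.253 = 0.03694.
Expected number = 0.03694 × 844 = 31.18 ≈ 31.

31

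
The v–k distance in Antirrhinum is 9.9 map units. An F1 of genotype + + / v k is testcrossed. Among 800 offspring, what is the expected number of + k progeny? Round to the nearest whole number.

40

A map distance of 9.9 map units corresponds to a recombination frequency of 0.099.
The F1 is + + / v k, so + k is a recombinant gamete class with expected frequency r/2 = 0.099/2 = 0.0495.
Expected number = 0.0495 × 800 = 39.60 ≈ 40.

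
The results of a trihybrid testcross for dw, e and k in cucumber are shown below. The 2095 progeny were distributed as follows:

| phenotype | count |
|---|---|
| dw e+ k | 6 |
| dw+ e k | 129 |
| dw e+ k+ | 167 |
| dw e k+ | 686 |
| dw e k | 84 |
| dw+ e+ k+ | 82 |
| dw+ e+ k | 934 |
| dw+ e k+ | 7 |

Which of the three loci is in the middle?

dw

The two most frequent reciprocal classes, dw e k+ and dw+ e+ k, are the parental types, so the F1 was dw e k+ / dw+ e+ k.
The two rarest classes, dw+ e k+ and dw e+ k, are the double crossovers. Comparing them with the parentals, only the dw allele has switched, so dw is the middle locus and the order is k – dw – e.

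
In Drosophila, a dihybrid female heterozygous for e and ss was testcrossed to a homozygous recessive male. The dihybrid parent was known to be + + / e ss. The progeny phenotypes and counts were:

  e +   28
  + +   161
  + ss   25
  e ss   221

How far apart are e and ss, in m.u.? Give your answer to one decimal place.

The recombinant classes are + ss and e +: 25 + 28 = 53.
Recombination frequency = 53/435 = 0.1218 ≈ 12.2%, i.e. 12.2 m.u.

12.2 m.u.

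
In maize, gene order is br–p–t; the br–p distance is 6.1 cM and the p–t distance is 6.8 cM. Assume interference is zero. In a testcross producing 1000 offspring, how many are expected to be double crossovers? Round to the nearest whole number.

Map distances give recombination frequencies of 0.061 and 0.068 for the two intervals.
With no interference, expected double-crossover frequency = 0.061 × 0.068 = 0.00415.
Expected number = 0.00415 × 1000 = 4.15 ≈ 4.

4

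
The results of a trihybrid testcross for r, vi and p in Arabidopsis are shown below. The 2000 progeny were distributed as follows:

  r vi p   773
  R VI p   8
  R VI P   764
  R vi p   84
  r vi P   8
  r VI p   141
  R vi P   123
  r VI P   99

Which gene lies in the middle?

The two most frequent reciprocal classes, R VI P and r vi p, are the parental types, so the F1 was R VI P / r vi p.
The two rarest classes, R VI p and r vi P, are the double crossovers. Comparing them with the parentals, only the p allele has switched, so p is the middle locus and the order is vi – p – r.

p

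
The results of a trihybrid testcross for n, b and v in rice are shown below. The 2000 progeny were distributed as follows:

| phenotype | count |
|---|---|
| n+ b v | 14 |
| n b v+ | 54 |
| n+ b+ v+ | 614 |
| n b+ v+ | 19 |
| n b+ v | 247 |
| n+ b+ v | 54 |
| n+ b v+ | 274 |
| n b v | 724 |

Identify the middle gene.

The two most frequent reciprocal classes, n+ b+ v+ and n b v, are the parental types, so the F1 was n+ b+ v+ / n b v.
The two rarest classes, n b+ v+ and n+ b v, are the double crossovers. Comparing them with the parentals, only the n allele has switched, so n is the middle locus and the order is b – n – v.

n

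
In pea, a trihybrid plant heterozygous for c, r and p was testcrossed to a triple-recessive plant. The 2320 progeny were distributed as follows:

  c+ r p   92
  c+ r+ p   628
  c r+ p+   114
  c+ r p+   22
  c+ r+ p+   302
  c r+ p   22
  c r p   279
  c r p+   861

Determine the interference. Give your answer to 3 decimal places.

The two most frequent reciprocal classes, c r p+ and c+ r+ p, are the parental types, so the F1 was c r p+ / c+ r+ p.
The two rarest classes, c+ r p+ and c r+ p, are the double crossovers. Comparing them with the parentals, only the c allele has switched, so c is the middle locus and the order is p – c – r.
p–c: (581 + 44)/2320 = 0.2694; c–r: (206 + 44)/2320 = 0.1078.
Expected DCO frequency = 0.2694 × 0.1078 ≈ 0.02904; observed = 44/2320 ≈ 0.01897.
Coefficient of coincidence = 0.01897/0.02904 ≈ 0.653; interference = 1 − 0.653 = 0.347.

0.347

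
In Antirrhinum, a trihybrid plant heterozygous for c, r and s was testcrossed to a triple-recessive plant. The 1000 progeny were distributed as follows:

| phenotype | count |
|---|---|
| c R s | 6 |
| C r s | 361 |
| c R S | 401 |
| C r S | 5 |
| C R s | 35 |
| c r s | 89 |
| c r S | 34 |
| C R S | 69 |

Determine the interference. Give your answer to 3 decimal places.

The two most frequent reciprocal classes, C r s and c R S, are the parental types, so the F1 was C r s / c R S.
The two rarest classes, C r S and c R s, are the double crossovers. Comparing them with the parentals, only the s allele has switched, so s is the middle locus and the order is r – s – c.
r–s: (69 + 11)/1000 = 0.0800; s–c: (158 + 11)/1000 = 0.1690.
Expected DCO frequency = 0.0800 × 0.1690 ≈ 0.01352; observed = 11/1000 ≈ 0.01100.
Coefficient of coincidence = 0.01100/0.01352 ≈ 0.814; interference = 1 − 0.814 = 0.186.

0.186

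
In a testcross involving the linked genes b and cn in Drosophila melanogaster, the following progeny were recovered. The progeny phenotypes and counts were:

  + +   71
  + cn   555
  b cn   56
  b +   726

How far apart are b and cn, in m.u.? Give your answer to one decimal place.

The two most frequent classes, + cn (555) and b + (726), are the parental types, so the F1 was + cn / b +.
The recombinant classes are + + and b cn: 71 + 56 = 127.
Recombination frequency = 127/1408 = 0.0902 ≈ 9.0%, i.e. 9.0 m.u.

9.0 m.u.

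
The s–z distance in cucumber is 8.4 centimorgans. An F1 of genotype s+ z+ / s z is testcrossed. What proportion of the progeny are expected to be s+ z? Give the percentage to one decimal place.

A map distance of 8.4 centimorgans corresponds to a recombination frequency of 0.084.
The F1 is s+ z+ / s z, so s+ z is a recombinant gamete class with expected frequency r/2 = 0.084/2 = 0.0420.
That is 0.0420 = 4.2% of the progeny.

4.2%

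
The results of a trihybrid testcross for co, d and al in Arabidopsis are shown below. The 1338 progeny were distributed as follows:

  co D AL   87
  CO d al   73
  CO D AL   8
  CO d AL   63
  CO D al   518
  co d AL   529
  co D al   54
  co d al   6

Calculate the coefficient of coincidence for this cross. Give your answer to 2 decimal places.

The two most frequent reciprocal classes, CO D al and co d AL, are the parental types, so the F1 was CO D al / co d AL.
The two rarest classes, CO D AL and co d al, are the double crossovers. Comparing them with the parentals, only the al allele has switched, so al is the middle locus and the order is co – al – d.
co–al: (117 + 14)/1338 = 0.0979; al–d: (160 + 14)/1338 = 0.1300.
Expected DCO frequency = 0.0979 × 0.1300 ≈ 0.01273; observed = 14/1338 ≈ 0.01046.
Coefficient of coincidence = 0.01046/0.01273 ≈ 0.82.

0.82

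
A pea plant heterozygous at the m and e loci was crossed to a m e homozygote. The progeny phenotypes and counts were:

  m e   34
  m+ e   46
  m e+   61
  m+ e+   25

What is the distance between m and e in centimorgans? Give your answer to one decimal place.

The two most frequent classes, m+ e (46) and m e+ (61), are the parental types, so the F1 was m+ e / m e+.
The recombinant classes are m+ e+ and m e: 25 + 34 = 59.
Recombination frequency = 59/166 = 0.3554 ≈ 35.5%, i.e. 35.5 centimorgans.

35.5 centimorgans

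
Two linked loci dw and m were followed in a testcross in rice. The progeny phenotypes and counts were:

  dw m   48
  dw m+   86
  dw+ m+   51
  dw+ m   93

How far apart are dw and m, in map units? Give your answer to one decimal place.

The two most frequent classes, dw+ m (93) and dw m+ (86), are the parental types, so the F1 was dw+ m / dw m+.
The recombinant classes are dw+ m+ and dw m: 51 + 48 = 99.
Recombination frequency = 99/278 = 0.3561 ≈ 35.6%, i.e. 35.6 map units.

35.6 map units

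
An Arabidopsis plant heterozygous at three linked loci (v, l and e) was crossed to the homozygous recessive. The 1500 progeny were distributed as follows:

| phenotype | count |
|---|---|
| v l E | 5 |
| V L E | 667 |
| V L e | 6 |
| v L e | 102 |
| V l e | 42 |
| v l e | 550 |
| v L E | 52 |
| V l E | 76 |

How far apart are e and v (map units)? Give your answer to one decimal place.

7.0 map units

The two most frequent reciprocal classes, v l e and V L E, are the parental types, so the F1 was v l e / V L E.
The two rarest classes, v l E and V L e, are the double crossovers. Comparing them with the parentals, only the e allele has switched, so e is the middle locus and the order is v – e – l.
Crossovers in the v–e interval produce the single-crossover classes V l e and v L E (42 + 52 = 94) plus the double crossovers (11).
RF(v–e) = (94 + 11) / 1500 = 105/1500 = 0.0700 → 7.0 map units.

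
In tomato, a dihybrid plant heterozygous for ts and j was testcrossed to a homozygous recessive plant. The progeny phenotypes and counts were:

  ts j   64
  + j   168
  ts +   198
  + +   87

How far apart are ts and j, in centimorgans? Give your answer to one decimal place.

29.2 centimorgans

The two most frequent classes, + j (168) and ts + (198), are the parental types, so the F1 was + j / ts +.
The recombinant classes are + + and ts j: 87 + 64 = 151.
Recombination frequency = 151/517 = 0.2921 ≈ 29.2%, i.e. 29.2 centimorgans.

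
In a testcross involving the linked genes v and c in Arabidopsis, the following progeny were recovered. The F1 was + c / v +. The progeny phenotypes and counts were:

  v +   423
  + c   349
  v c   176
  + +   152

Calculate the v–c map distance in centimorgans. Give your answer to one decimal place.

The recombinant classes are + + and v c: 152 + 176 = 328.
Recombination frequency = 328/1100 = 0.2982 ≈ 29.8%, i.e. 29.8 centimorgans.

29.8 centimorgans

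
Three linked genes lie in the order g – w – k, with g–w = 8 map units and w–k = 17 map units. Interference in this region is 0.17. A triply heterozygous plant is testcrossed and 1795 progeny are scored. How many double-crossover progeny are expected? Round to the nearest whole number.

Map distances give recombination frequencies of 0.080 and 0.170 for the two intervals.
With interference 0.17 (so coincidence = 0.83), expected double-crossover frequency = 0.080 × 0.170 × 0.83 = 0.01129.
Expected number = 0.01129 × 1795 = 20.26 ≈ 20.

20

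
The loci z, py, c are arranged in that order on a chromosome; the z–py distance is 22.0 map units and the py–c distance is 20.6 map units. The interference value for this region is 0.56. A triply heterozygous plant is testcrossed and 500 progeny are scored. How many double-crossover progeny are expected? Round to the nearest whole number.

10

Map distances give recombination frequencies of 0.220 and 0.206 for the two intervals.
With interference 0.56 (so coincidence = 0.44), expected double-crossover frequency = 0.220 × 0.206 × 0.44 = 0.01994.
Expected number = 0.01994 × 500 = 9.97 ≈ 10.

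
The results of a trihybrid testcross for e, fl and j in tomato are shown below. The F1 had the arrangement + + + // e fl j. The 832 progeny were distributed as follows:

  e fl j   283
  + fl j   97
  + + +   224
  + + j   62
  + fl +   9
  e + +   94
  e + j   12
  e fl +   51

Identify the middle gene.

fl

The two rarest classes, + fl + and e + j, are the double crossovers. Comparing them with the parentals, only the fl allele has switched, so fl is the middle locus and the order is j – fl – e.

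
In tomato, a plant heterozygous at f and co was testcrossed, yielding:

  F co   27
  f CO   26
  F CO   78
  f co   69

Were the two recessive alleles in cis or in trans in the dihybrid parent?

cis

The two most frequent classes are F CO (78) and f co (69); these are the parental (non-recombinant) types.
So the F1 carried F CO on one chromosome and f co on the other — the recessive alleles are on the same chromosome (cis / coupling).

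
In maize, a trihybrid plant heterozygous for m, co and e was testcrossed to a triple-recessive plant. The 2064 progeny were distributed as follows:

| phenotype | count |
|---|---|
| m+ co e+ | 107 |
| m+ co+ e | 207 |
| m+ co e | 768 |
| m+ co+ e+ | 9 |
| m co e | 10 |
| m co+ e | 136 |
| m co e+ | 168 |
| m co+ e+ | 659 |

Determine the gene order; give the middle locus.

m

The two most frequent reciprocal classes, m co+ e+ and m+ co e, are the parental types, so the F1 was m co+ e+ / m+ co e.
The two rarest classes, m+ co+ e+ and m co e, are the double crossovers. Comparing them with the parentals, only the m allele has switched, so m is the middle locus and the order is e – m – co.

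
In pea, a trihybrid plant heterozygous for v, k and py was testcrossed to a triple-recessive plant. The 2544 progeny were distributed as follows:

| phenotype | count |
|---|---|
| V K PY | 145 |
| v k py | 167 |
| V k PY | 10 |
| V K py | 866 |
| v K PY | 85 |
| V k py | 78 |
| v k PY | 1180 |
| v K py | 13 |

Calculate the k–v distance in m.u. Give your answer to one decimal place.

7.3 m.u.

The two most frequent reciprocal classes, V K py and v k PY, are the parental types, so the F1 was V K py / v k PY.
The two rarest classes, v K py and V k PY, are the double crossovers. Comparing them with the parentals, only the v allele has switched, so v is the middle locus and the order is py – v – k.
Crossovers in the v–k interval produce the single-crossover classes V k py and v K PY (78 + 85 = 163) plus the double crossovers (23).
RF(v–k) = (163 + 23) / 2544 = 186/2544 = 0.0731 → 7.3 m.u.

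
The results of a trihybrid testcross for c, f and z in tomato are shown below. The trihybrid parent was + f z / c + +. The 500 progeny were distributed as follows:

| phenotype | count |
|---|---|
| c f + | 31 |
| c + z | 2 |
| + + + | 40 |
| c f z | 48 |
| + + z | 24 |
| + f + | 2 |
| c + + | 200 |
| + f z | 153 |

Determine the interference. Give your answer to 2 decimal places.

0.63

The two rarest classes, + f + and c + z, are the double crossovers. Comparing them with the parentals, only the z allele has switched, so z is the middle locus and the order is f – z – c.
f–z: (55 + 4)/500 = 0.1180; z–c: (88 + 4)/500 = 0.1840.
Expected DCO frequency = 0.1180 × 0.1840 ≈ 0.02171; observed = 4/500 ≈ 0.00800.
Coefficient of coincidence = 0.00800/0.02171 ≈ 0.37; interference = 1 − 0.37 = 0.63.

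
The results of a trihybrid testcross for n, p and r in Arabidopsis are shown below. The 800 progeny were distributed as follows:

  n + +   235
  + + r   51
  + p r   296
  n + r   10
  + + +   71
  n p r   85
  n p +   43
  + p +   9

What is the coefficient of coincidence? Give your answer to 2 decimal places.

0.77

The two most frequent reciprocal classes, n + + and + p r, are the parental types, so the F1 was n + + / + p r.
The two rarest classes, n + r and + p +, are the double crossovers. Comparing them with the parentals, only the r allele has switched, so r is the middle locus and the order is p – r – n.
p–r: (94 + 19)/800 = 0.1412; r–n: (156 + 19)/800 = 0.2188.
Expected DCO frequency = 0.1412 × 0.2188 ≈ 0.03089; observed = 19/800 ≈ 0.02375.
Coefficient of coincidence = 0.02375/0.03089 ≈ 0.77.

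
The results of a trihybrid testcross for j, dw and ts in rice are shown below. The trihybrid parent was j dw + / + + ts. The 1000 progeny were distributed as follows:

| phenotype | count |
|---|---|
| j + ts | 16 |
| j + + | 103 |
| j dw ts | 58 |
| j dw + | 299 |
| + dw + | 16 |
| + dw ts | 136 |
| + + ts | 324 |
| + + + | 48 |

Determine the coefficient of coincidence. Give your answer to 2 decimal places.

The two rarest classes, + dw + and j + ts, are the double crossovers. Comparing them with the parentals, only the j allele has switched, so j is the middle locus and the order is ts – j – dw.
ts–j: (106 + 32)/1000 = 0.1380; j–dw: (239 + 32)/1000 = 0.2710.
Expected DCO frequency = 0.1380 × 0.2710 ≈ 0.03740; observed = 32/1000 ≈ 0.03200.
Coefficient of coincidence = 0.03200/0.03740 ≈ 0.86.

0.86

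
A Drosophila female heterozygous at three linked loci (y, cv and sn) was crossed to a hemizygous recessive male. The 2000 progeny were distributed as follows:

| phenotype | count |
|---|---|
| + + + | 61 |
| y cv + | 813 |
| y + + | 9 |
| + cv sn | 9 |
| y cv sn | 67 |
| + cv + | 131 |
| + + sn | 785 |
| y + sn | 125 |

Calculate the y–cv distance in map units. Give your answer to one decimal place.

13.7 map units

The two most frequent reciprocal classes, y cv + and + + sn, are the parental types, so the F1 was y cv + / + + sn.
The two rarest classes, y + + and + cv sn, are the double crossovers. Comparing them with the parentals, only the cv allele has switched, so cv is the middle locus and the order is y – cv – sn.
Crossovers in the y–cv interval produce the single-crossover classes + cv + and y + sn (131 + 125 = 256) plus the double crossovers (18).
RF(y–cv) = (256 + 18) / 2000 = 274/2000 = 0.1370 → 13.7 map units.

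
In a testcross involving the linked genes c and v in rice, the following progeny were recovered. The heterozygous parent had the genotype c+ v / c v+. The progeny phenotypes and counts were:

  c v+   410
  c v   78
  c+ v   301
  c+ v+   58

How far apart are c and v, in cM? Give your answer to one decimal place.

16.1 cM

The recombinant classes are c+ v+ and c v: 58 + 78 = 136.
Recombination frequency = 136/847 = 0.1606 ≈ 16.1%, i.e. 16.1 cM.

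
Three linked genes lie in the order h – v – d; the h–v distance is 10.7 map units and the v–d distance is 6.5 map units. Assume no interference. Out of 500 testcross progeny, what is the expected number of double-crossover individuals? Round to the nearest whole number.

3

Map distances give recombination frequencies of 0.107 and 0.065 for the two intervals.
With no interference, expected double-crossover frequency = 0.107 × 0.065 = 0.00696.
Expected number = 0.00696 × 500 = 3.48 ≈ 3.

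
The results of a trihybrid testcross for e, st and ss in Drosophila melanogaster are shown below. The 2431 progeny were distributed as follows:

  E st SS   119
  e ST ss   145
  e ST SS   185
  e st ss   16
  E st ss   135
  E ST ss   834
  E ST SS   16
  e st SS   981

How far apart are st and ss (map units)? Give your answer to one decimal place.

14.5 map units

The two most frequent reciprocal classes, E ST ss and e st SS, are the parental types, so the F1 was E ST ss / e st SS.
The two rarest classes, E ST SS and e st ss, are the double crossovers. Comparing them with the parentals, only the ss allele has switched, so ss is the middle locus and the order is st – ss – e.
Crossovers in the st–ss interval produce the single-crossover classes E st ss and e ST SS (135 + 185 = 320) plus the double crossovers (32).
RF(st–ss) = (320 + 32) / 2431 = 352/2431 = 0.1448 → 14.5 map units.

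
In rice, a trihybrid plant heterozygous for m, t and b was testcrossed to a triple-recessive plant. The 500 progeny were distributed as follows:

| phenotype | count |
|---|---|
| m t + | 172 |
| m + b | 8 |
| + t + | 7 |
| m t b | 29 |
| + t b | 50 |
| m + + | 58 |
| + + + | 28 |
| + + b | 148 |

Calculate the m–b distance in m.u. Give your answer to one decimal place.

The two most frequent reciprocal classes, + + b and m t +, are the parental types, so the F1 was + + b / m t +.
The two rarest classes, m + b and + t +, are the double crossovers. Comparing them with the parentals, only the m allele has switched, so m is the middle locus and the order is t – m – b.
Crossovers in the m–b interval produce the single-crossover classes + + + and m t b (28 + 29 = 57) plus the double crossovers (15).
RF(m–b) = (57 + 15) / 500 = 72/500 = 0.1440 → 14.4 m.u.

14.4 m.u.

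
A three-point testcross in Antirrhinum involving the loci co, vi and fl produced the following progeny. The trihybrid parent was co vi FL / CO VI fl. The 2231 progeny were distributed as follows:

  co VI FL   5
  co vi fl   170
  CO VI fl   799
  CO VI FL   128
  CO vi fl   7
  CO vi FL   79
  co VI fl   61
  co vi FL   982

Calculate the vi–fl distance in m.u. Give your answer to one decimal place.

13.9 m.u.

The two rarest classes, co VI FL and CO vi fl, are the double crossovers. Comparing them with the parentals, only the vi allele has switched, so vi is the middle locus and the order is co – vi – fl.
Crossovers in the vi–fl interval produce the single-crossover classes co vi fl and CO VI FL (170 + 128 = 298) plus the double crossovers (12).
RF(vi–fl) = (298 + 12) / 2231 = 310/2231 = 0.1390 → 13.9 m.u.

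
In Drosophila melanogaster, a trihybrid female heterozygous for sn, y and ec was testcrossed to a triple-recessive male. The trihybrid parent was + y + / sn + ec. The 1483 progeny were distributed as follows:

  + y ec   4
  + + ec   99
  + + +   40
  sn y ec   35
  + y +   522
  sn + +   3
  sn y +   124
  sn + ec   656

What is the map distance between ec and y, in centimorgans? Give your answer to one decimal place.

5.5 centimorgans

The two rarest classes, + y ec and sn + +, are the double crossovers. Comparing them with the parentals, only the ec allele has switched, so ec is the middle locus and the order is y – ec – sn.
Crossovers in the y–ec interval produce the single-crossover classes + + + and sn y ec (40 + 35 = 75) plus the double crossovers (7).
RF(y–ec) = (75 + 7) / 1483 = 82/1483 = 0.0553 → 5.5 centimorgans.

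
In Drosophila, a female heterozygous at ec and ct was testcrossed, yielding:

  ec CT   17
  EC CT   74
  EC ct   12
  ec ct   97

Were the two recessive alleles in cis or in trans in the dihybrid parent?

cis

The two most frequent classes are EC CT (74) and ec ct (97); these are the parental (non-recombinant) types.
So the F1 carried EC CT on one chromosome and ec ct on the other — the recessive alleles are on the same chromosome (cis / coupling).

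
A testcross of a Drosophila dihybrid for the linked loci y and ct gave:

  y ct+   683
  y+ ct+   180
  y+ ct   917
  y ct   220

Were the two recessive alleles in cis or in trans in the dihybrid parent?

trans

The two most frequent classes are y+ ct (917) and y ct+ (683); these are the parental (non-recombinant) types.
So the F1 carried y+ ct on one chromosome and y ct+ on the other — the recessive alleles are on opposite chromosomes (trans / repulsion).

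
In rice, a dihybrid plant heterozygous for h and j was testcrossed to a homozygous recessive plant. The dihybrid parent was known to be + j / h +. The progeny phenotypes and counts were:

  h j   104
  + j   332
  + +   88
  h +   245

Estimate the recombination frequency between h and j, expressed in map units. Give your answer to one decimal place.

The recombinant classes are + + and h j: 88 + 104 = 192.
Recombination frequency = 192/769 = 0.2497 ≈ 25.0%, i.e. 25.0 map units.

25.0 map units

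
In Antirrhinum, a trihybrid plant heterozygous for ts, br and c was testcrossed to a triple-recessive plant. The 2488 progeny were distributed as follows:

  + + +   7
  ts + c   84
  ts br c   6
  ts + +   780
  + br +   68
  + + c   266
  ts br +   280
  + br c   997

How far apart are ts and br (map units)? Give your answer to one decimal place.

22.5 map units

The two most frequent reciprocal classes, ts + + and + br c, are the parental types, so the F1 was ts + + / + br c.
The two rarest classes, + + + and ts br c, are the double crossovers. Comparing them with the parentals, only the ts allele has switched, so ts is the middle locus and the order is c – ts – br.
Crossovers in the ts–br interval produce the single-crossover classes ts br + and + + c (280 + 266 = 546) plus the double crossovers (13).
RF(ts–br) = (546 + 13) / 2488 = 559/2488 = 0.2247 → 22.5 map units.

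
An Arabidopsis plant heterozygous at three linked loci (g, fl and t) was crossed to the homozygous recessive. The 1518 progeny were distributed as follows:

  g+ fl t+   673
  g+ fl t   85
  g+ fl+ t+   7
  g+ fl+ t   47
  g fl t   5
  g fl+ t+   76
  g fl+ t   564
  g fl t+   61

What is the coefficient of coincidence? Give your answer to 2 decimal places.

The two most frequent reciprocal classes, g fl+ t and g+ fl t+, are the parental types, so the F1 was g fl+ t / g+ fl t+.
The two rarest classes, g fl t and g+ fl+ t+, are the double crossovers. Comparing them with the parentals, only the fl allele has switched, so fl is the middle locus and the order is g – fl – t.
g–fl: (108 + 12)/1518 = 0.0791; fl–t: (161 + 12)/1518 = 0.1140.
Expected DCO frequency = 0.0791 × 0.1140 ≈ 0.00902; observed = 12/1518 ≈ 0.00791.
Coefficient of coincidence = 0.00791/0.00902 ≈ 0.88.

0.88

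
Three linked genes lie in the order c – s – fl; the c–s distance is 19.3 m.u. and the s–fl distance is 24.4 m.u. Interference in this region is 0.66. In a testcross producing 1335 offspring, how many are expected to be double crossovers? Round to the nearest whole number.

21

Map distances give recombination frequencies of 0.193 and 0.244 for the two intervals.
With interference 0.66 (so coincidence = 0.34), expected double-crossover frequency = 0.193 × 0.244 × 0.34 = 0.01601.
Expected number = 0.01601 × 1335 = 21.38 ≈ 21.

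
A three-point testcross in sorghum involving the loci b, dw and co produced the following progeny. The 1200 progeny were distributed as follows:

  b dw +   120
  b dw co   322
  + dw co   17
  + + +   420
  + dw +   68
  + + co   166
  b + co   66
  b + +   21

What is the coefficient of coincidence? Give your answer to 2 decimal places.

The two most frequent reciprocal classes, b dw co and + + +, are the parental types, so the F1 was b dw co / + + +.
The two rarest classes, + dw co and b + +, are the double crossovers. Comparing them with the parentals, only the b allele has switched, so b is the middle locus and the order is dw – b – co.
dw–b: (134 + 38)/1200 = 0.1433; b–co: (286 + 38)/1200 = 0.2700.
Expected DCO frequency = 0.1433 × 0.2700 ≈ 0.03869; observed = 38/1200 ≈ 0.03167.
Coefficient of coincidence = 0.03167/0.03869 ≈ 0.82.

0.82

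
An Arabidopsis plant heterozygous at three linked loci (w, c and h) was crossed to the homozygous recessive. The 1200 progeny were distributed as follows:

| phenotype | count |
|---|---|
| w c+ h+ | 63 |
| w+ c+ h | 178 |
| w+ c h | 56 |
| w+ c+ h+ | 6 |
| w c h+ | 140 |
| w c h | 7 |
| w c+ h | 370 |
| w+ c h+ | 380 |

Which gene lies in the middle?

The two most frequent reciprocal classes, w c+ h and w+ c h+, are the parental types, so the F1 was w c+ h / w+ c h+.
The two rarest classes, w c h and w+ c+ h+, are the double crossovers. Comparing them with the parentals, only the c allele has switched, so c is the middle locus and the order is h – c – w.

c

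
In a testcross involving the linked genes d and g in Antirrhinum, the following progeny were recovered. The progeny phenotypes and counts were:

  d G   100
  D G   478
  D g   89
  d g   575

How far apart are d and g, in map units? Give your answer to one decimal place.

The two most frequent classes, D G (478) and d g (575), are the parental types, so the F1 was D G / d g.
The recombinant classes are D g and d G: 89 + 100 = 189.
Recombination frequency = 189/1242 = 0.1522 ≈ 15.2%, i.e. 15.2 map units.

15.2 map units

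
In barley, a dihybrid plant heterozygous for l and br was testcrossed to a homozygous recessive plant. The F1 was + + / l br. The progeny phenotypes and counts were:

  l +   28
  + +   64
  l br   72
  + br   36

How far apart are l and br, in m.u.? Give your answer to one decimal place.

The recombinant classes are + br and l +: 36 + 28 = 64.
Recombination frequency = 64/200 = 0.3200 ≈ 32.0%, i.e. 32.0 m.u.

32.0 m.u.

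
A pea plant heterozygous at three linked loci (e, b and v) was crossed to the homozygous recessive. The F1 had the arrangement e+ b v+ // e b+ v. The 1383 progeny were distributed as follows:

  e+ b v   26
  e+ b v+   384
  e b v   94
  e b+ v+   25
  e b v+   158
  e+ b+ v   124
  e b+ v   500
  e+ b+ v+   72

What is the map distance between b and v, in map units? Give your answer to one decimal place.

15.7 map units

The two rarest classes, e+ b v and e b+ v+, are the double crossovers. Comparing them with the parentals, only the v allele has switched, so v is the middle locus and the order is b – v – e.
Crossovers in the b–v interval produce the single-crossover classes e+ b+ v+ and e b v (72 + 94 = 166) plus the double crossovers (51).
RF(b–v) = (166 + 51) / 1383 = 217/1383 = 0.1569 → 15.7 map units.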